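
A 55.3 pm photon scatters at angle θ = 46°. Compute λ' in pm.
56.0409 pm

Using the Compton scattering formula:
λ' = λ + Δλ = λ + λ_C(1 - cos θ)

Given:
- Initial wavelength λ = 55.3 pm
- Scattering angle θ = 46°
- Compton wavelength λ_C ≈ 2.4263 pm

Calculate the shift:
Δλ = 2.4263 × (1 - cos(46°))
Δλ = 2.4263 × 0.3053
Δλ = 0.7409 pm

Final wavelength:
λ' = 55.3 + 0.7409 = 56.0409 pm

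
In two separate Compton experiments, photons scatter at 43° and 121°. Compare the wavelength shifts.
121° produces the larger shift by a factor of 5.640

Calculate both shifts using Δλ = λ_C(1 - cos θ):

For θ₁ = 43°:
Δλ₁ = 2.4263 × (1 - cos(43°))
Δλ₁ = 2.4263 × 0.2686
Δλ₁ = 0.6518 pm

For θ₂ = 121°:
Δλ₂ = 2.4263 × (1 - cos(121°))
Δλ₂ = 2.4263 × 1.5150
Δλ₂ = 3.6760 pm

The 121° angle produces the larger shift.
Ratio: 3.6760/0.6518 = 5.640

(Intermediate values are shown rounded; full precision is carried through to the final answer.)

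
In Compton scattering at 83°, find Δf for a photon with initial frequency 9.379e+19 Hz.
3.751e+19 Hz (decrease)

Convert frequency to wavelength (c = 299792458 m/s):
λ₀ = c/f₀ = 299792458/9.379e+19 = 3.1964224e-12 m = 3.1964 pm

Calculate Compton shift:
Δλ = λ_C(1 - cos(83°)) = 2.1306 pm

Final wavelength:
λ' = λ₀ + Δλ = 3.1964 + 2.1306 = 5.3270 pm

Final frequency:
f' = c/λ' = 299792458/5.3270398e-12 = 5.6277495e+19 Hz

Frequency shift (decrease):
Δf = f₀ - f' = 9.379e+19 - 5.6277495e+19 = 3.751e+19 Hz

(Intermediate values are shown rounded; full precision is carried through to the final answer.)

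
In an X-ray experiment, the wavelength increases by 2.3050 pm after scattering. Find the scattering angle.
87.13°

From the Compton formula Δλ = λ_C(1 - cos θ), we can solve for θ:

cos θ = 1 - Δλ/λ_C

Given:
- Δλ = 2.3050 pm
- λ_C = h/(m_e·c) ≈ 2.42631024 pm

cos θ = 1 - 2.3050/2.42631024
cos θ = 1 - 0.950002
cos θ = 0.049998

θ = arccos(0.049998)
θ = 87.13°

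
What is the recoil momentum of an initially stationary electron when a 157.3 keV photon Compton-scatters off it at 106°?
1.1622e-22 kg·m/s

The electron is initially at rest, so by conservation of momentum:
p⃗_e = p⃗₀ − p⃗'  (incident photon momentum minus scattered photon momentum)

Photon momentum magnitudes (p = h/λ = E/c):
λ₀ = hc/E₀ = 7.8820 pm → p₀ = h/λ₀ = 8.4066e-23 kg·m/s
Δλ = λ_C(1 − cos 106°) = 3.0951 pm
λ' = 10.9771 pm → p' = h/λ' = 6.0363e-23 kg·m/s

The scattered photon makes angle θ = 106° with the incident direction, so by the law of cosines:
|p⃗_e|² = p₀² + p'² − 2p₀p'cos θ
|p⃗_e|² = (8.4066e-23)² + (6.0363e-23)² − 2·8.4066e-23·6.0363e-23·cos(106°)
|p⃗_e| = 1.1622e-22 kg·m/s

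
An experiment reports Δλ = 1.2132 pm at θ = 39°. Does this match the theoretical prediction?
No, inconsistent

Calculate the expected shift for θ = 39°:

Δλ_expected = λ_C(1 - cos(39°))
Δλ_expected = 2.4263 × (1 - cos(39°))
Δλ_expected = 2.4263 × 0.2229
Δλ_expected = 0.5407 pm

Given shift: 1.2132 pm
Expected shift: 0.5407 pm
Difference: 0.6724 pm

The values do not match. The given shift corresponds to θ ≈ 60.0°, not 39°.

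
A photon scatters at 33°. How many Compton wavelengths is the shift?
0.1613 λ_C

The Compton shift formula is:
Δλ = λ_C(1 - cos θ)

Dividing both sides by λ_C:
Δλ/λ_C = 1 - cos θ

For θ = 33°:
Δλ/λ_C = 1 - cos(33°)
Δλ/λ_C = 1 - 0.8387
Δλ/λ_C = 0.1613

This means the shift is 0.1613 × λ_C = 0.3914 pm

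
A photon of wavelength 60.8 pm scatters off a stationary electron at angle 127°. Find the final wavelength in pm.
64.6865 pm

Using the Compton scattering formula:
λ' = λ + Δλ = λ + λ_C(1 - cos θ)

Given:
- Initial wavelength λ = 60.8 pm
- Scattering angle θ = 127°
- Compton wavelength λ_C ≈ 2.4263 pm

Calculate the shift:
Δλ = 2.4263 × (1 - cos(127°))
Δλ = 2.4263 × 1.6018
Δλ = 3.8865 pm

Final wavelength:
λ' = 60.8 + 3.8865 = 64.6865 pm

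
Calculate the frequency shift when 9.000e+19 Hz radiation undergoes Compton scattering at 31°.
8.481e+18 Hz (decrease)

Convert frequency to wavelength (c = 299792458 m/s):
λ₀ = c/f₀ = 299792458/9.000e+19 = 3.3310273e-12 m = 3.3310 pm

Calculate Compton shift:
Δλ = λ_C(1 - cos(31°)) = 0.3466 pm

Final wavelength:
λ' = λ₀ + Δλ = 3.3310 + 0.3466 = 3.6776 pm

Final frequency:
f' = c/λ' = 299792458/3.6775838e-12 = 8.1518866e+19 Hz

Frequency shift (decrease):
Δf = f₀ - f' = 9.000e+19 - 8.1518866e+19 = 8.481e+18 Hz

(Intermediate values are shown rounded; full precision is carried through to the final answer.)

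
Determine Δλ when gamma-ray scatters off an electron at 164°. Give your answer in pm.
4.7586 pm

Using the Compton scattering formula:
Δλ = λ_C(1 - cos θ)

where λ_C = h/(m_e·c) ≈ 2.4263 pm is the Compton wavelength of an electron.

For θ = 164°:
cos(164°) = -0.9613
1 - cos(164°) = 1.9613

Δλ = 2.4263 × 1.9613
Δλ = 4.7586 pm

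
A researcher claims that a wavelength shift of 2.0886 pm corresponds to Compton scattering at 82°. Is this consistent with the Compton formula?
Yes, consistent

Calculate the expected shift for θ = 82°:

Δλ_expected = λ_C(1 - cos(82°))
Δλ_expected = 2.4263 × (1 - cos(82°))
Δλ_expected = 2.4263 × 0.8608
Δλ_expected = 2.0886 pm

Given shift: 2.0886 pm
Expected shift: 2.0886 pm
Difference: 0.0000 pm

The values match. This is consistent with Compton scattering at the stated angle.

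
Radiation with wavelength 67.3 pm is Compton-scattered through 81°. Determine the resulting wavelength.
69.3468 pm

Using the Compton scattering formula:
λ' = λ + Δλ = λ + λ_C(1 - cos θ)

Given:
- Initial wavelength λ = 67.3 pm
- Scattering angle θ = 81°
- Compton wavelength λ_C ≈ 2.4263 pm

Calculate the shift:
Δλ = 2.4263 × (1 - cos(81°))
Δλ = 2.4263 × 0.8436
Δλ = 2.0468 pm

Final wavelength:
λ' = 67.3 + 2.0468 = 69.3468 pm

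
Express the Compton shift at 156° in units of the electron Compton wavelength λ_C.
1.9135 λ_C

The Compton shift formula is:
Δλ = λ_C(1 - cos θ)

Dividing both sides by λ_C:
Δλ/λ_C = 1 - cos θ

For θ = 156°:
Δλ/λ_C = 1 - cos(156°)
Δλ/λ_C = 1 - -0.9135
Δλ/λ_C = 1.9135

This means the shift is 1.9135 × λ_C = 4.6429 pm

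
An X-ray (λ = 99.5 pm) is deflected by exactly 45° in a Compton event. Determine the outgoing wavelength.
100.2106 pm

Using the Compton formula: λ' = λ + λ_C(1 − cos θ)

For θ = 45°, cos θ = √2/2 (exact) ≈ 0.7071, so:
1 − cos 45° = 1 − (√2/2) ≈ 0.2929

Δλ = λ_C × 0.2929 = 2.4263 × 0.2929 = 0.7106 pm

λ' = 99.5 + 0.7106 = 100.2106 pm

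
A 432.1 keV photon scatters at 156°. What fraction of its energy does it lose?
0.6180 (or 61.80%)

Calculate initial and final photon energies:

Initial: E₀ = 432.1 keV → λ₀ = 2.8693 pm
Compton shift: Δλ = 4.6429 pm
Final wavelength: λ' = 7.5122 pm
Final energy: E' = 165.0439 keV

Fractional energy loss:
(E₀ - E')/E₀ = (432.1000 - 165.0439)/432.1000
= 267.0561/432.1000
= 0.6180
= 61.80%

(Intermediate values are shown rounded; full precision is carried through to the final answer.)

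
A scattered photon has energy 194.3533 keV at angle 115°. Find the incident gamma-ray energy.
423.5001 keV

Convert final energy to wavelength (hc ≈ 1239.842 keV·pm):
λ' = hc/E' = 1239.842 / 194.3533 = 6.3793 pm

Calculate the Compton shift:
Δλ = λ_C(1 - cos(115°))
Δλ = 2.4263 × (1 - cos(115°))
Δλ = 3.4517 pm

Initial wavelength:
λ = λ' - Δλ = 6.3793 - 3.4517 = 2.9276 pm

Initial energy:
E = hc/λ = 1239.842 / 2.9276 = 423.5001 keV

(Intermediate values are shown rounded; full precision is carried through to the final answer.)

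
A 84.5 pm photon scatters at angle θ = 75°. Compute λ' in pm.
86.2983 pm

Using the Compton scattering formula:
λ' = λ + Δλ = λ + λ_C(1 - cos θ)

Given:
- Initial wavelength λ = 84.5 pm
- Scattering angle θ = 75°
- Compton wavelength λ_C ≈ 2.4263 pm

Calculate the shift:
Δλ = 2.4263 × (1 - cos(75°))
Δλ = 2.4263 × 0.7412
Δλ = 1.7983 pm

Final wavelength:
λ' = 84.5 + 1.7983 = 86.2983 pm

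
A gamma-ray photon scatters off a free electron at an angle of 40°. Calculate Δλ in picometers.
0.5676 pm

Using the Compton scattering formula:
Δλ = λ_C(1 - cos θ)

where λ_C = h/(m_e·c) ≈ 2.4263 pm is the Compton wavelength of an electron.

For θ = 40°:
cos(40°) = 0.7660
1 - cos(40°) = 0.2340

Δλ = 2.4263 × 0.2340
Δλ = 0.5676 pm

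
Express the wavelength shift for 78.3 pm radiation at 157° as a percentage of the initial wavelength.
5.9511%

Calculate the Compton shift:
Δλ = λ_C(1 - cos(157°))
Δλ = 2.4263 × (1 - cos(157°))
Δλ = 2.4263 × 1.9205
Δλ = 4.6597 pm

Percentage change:
(Δλ/λ₀) × 100 = (4.6597/78.3) × 100
= 5.9511%

(Intermediate values are shown rounded; full precision is carried through to the final answer.)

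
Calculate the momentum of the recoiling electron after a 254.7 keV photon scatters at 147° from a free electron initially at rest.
1.9947e-22 kg·m/s

The electron is initially at rest, so by conservation of momentum:
p⃗_e = p⃗₀ − p⃗'  (incident photon momentum minus scattered photon momentum)

Photon momentum magnitudes (p = h/λ = E/c):
λ₀ = hc/E₀ = 4.8679 pm → p₀ = h/λ₀ = 1.3612e-22 kg·m/s
Δλ = λ_C(1 − cos 147°) = 4.4612 pm
λ' = 9.3290 pm → p' = h/λ' = 7.1026e-23 kg·m/s

The scattered photon makes angle θ = 147° with the incident direction, so by the law of cosines:
|p⃗_e|² = p₀² + p'² − 2p₀p'cos θ
|p⃗_e|² = (1.3612e-22)² + (7.1026e-23)² − 2·1.3612e-22·7.1026e-23·cos(147°)
|p⃗_e| = 1.9947e-22 kg·m/s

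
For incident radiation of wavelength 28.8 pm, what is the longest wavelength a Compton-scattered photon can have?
33.6526 pm (at θ = 180°)

The Compton shift is Δλ = λ_C(1 − cos θ).

Since cos θ ranges from −1 to 1, the factor (1 − cos θ) ranges from 0 to 2; the maximum shift occurs at θ = 180° (backscattering):
Δλ_max = 2λ_C = 2 × 2.4263 pm = 4.8526 pm

Maximum scattered wavelength:
λ'_max = λ₀ + Δλ_max = 28.8 + 4.8526 = 33.6526 pm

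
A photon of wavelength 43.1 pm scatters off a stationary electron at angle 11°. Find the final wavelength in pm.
43.1446 pm

Using the Compton scattering formula:
λ' = λ + Δλ = λ + λ_C(1 - cos θ)

Given:
- Initial wavelength λ = 43.1 pm
- Scattering angle θ = 11°
- Compton wavelength λ_C ≈ 2.4263 pm

Calculate the shift:
Δλ = 2.4263 × (1 - cos(11°))
Δλ = 2.4263 × 0.0184
Δλ = 0.0446 pm

Final wavelength:
λ' = 43.1 + 0.0446 = 43.1446 pm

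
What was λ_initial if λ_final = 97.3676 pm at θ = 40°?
96.8000 pm

From λ' = λ + Δλ, we have λ = λ' - Δλ

First calculate the Compton shift:
Δλ = λ_C(1 - cos θ)
Δλ = 2.4263 × (1 - cos(40°))
Δλ = 2.4263 × 0.2340
Δλ = 0.5676 pm

Initial wavelength:
λ = λ' - Δλ
λ = 97.3676 - 0.5676
λ = 96.8000 pm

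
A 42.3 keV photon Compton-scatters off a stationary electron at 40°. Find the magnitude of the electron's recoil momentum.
1.5322e-23 kg·m/s

The electron is initially at rest, so by conservation of momentum:
p⃗_e = p⃗₀ − p⃗'  (incident photon momentum minus scattered photon momentum)

Photon momentum magnitudes (p = h/λ = E/c):
λ₀ = hc/E₀ = 29.3107 pm → p₀ = h/λ₀ = 2.2606e-23 kg·m/s
Δλ = λ_C(1 − cos 40°) = 0.5676 pm
λ' = 29.8783 pm → p' = h/λ' = 2.2177e-23 kg·m/s

The scattered photon makes angle θ = 40° with the incident direction, so by the law of cosines:
|p⃗_e|² = p₀² + p'² − 2p₀p'cos θ
|p⃗_e|² = (2.2606e-23)² + (2.2177e-23)² − 2·2.2606e-23·2.2177e-23·cos(40°)
|p⃗_e| = 1.5322e-23 kg·m/s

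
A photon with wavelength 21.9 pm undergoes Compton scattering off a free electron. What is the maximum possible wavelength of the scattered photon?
26.7526 pm (at θ = 180°)

The Compton shift is Δλ = λ_C(1 − cos θ).

Since cos θ ranges from −1 to 1, the factor (1 − cos θ) ranges from 0 to 2; the maximum shift occurs at θ = 180° (backscattering):
Δλ_max = 2λ_C = 2 × 2.4263 pm = 4.8526 pm

Maximum scattered wavelength:
λ'_max = λ₀ + Δλ_max = 21.9 + 4.8526 = 26.7526 pm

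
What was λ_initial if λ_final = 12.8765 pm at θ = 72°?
11.2000 pm

From λ' = λ + Δλ, we have λ = λ' - Δλ

First calculate the Compton shift:
Δλ = λ_C(1 - cos θ)
Δλ = 2.4263 × (1 - cos(72°))
Δλ = 2.4263 × 0.6910
Δλ = 1.6765 pm

Initial wavelength:
λ = λ' - Δλ
λ = 12.8765 - 1.6765
λ = 11.2000 pm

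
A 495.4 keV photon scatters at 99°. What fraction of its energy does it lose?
0.5286 (or 52.86%)

Calculate initial and final photon energies:

Initial: E₀ = 495.4 keV → λ₀ = 2.5027 pm
Compton shift: Δλ = 2.8059 pm
Final wavelength: λ' = 5.3086 pm
Final energy: E' = 233.5545 keV

Fractional energy loss:
(E₀ - E')/E₀ = (495.4000 - 233.5545)/495.4000
= 261.8455/495.4000
= 0.5286
= 52.86%

(Intermediate values are shown rounded; full precision is carried through to the final answer.)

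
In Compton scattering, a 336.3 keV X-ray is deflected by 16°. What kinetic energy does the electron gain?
8.3607 keV

By energy conservation: K_e = E_initial - E_final

First find the scattered photon energy:
Initial wavelength: λ = hc/E = 3.6867 pm
Compton shift: Δλ = λ_C(1 - cos(16°)) = 0.0940 pm
Final wavelength: λ' = 3.6867 + 0.0940 = 3.7807 pm
Final photon energy: E' = hc/λ' = 327.9393 keV

Electron kinetic energy:
K_e = E - E' = 336.3000 - 327.9393 = 8.3607 keV

(Intermediate values are shown rounded; full precision is carried through to the final answer.)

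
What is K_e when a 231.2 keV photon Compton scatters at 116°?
91.1456 keV

By energy conservation: K_e = E_initial - E_final

First find the scattered photon energy:
Initial wavelength: λ = hc/E = 5.3626 pm
Compton shift: Δλ = λ_C(1 - cos(116°)) = 3.4899 pm
Final wavelength: λ' = 5.3626 + 3.4899 = 8.8526 pm
Final photon energy: E' = hc/λ' = 140.0544 keV

Electron kinetic energy:
K_e = E - E' = 231.2000 - 140.0544 = 91.1456 keV

(Intermediate values are shown rounded; full precision is carried through to the final answer.)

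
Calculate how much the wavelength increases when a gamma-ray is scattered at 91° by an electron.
2.4687 pm

Using the Compton scattering formula:
Δλ = λ_C(1 - cos θ)

where λ_C = h/(m_e·c) ≈ 2.4263 pm is the Compton wavelength of an electron.

For θ = 91°:
cos(91°) = -0.0175
1 - cos(91°) = 1.0175

Δλ = 2.4263 × 1.0175
Δλ = 2.4687 pm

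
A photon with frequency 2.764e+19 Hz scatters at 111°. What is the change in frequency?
6.441e+18 Hz (decrease)

Convert frequency to wavelength (c = 299792458 m/s):
λ₀ = c/f₀ = 299792458/2.764e+19 = 1.0846326e-11 m = 10.8463 pm

Calculate Compton shift:
Δλ = λ_C(1 - cos(111°)) = 3.2958 pm

Final wavelength:
λ' = λ₀ + Δλ = 10.8463 + 3.2958 = 14.1421 pm

Final frequency:
f' = c/λ' = 299792458/1.4142148e-11 = 2.1198509e+19 Hz

Frequency shift (decrease):
Δf = f₀ - f' = 2.764e+19 - 2.1198509e+19 = 6.441e+18 Hz

(Intermediate values are shown rounded; full precision is carried through to the final answer.)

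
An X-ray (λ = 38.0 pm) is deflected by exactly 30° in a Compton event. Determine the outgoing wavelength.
38.3251 pm

Using the Compton formula: λ' = λ + λ_C(1 − cos θ)

For θ = 30°, cos θ = √3/2 (exact) ≈ 0.8660, so:
1 − cos 30° = 1 − (√3/2) ≈ 0.1340

Δλ = λ_C × 0.1340 = 2.4263 × 0.1340 = 0.3251 pm

λ' = 38.0 + 0.3251 = 38.3251 pm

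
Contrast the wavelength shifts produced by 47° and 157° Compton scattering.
157° produces the larger shift by a factor of 6.039

Calculate both shifts using Δλ = λ_C(1 - cos θ):

For θ₁ = 47°:
Δλ₁ = 2.4263 × (1 - cos(47°))
Δλ₁ = 2.4263 × 0.3180
Δλ₁ = 0.7716 pm

For θ₂ = 157°:
Δλ₂ = 2.4263 × (1 - cos(157°))
Δλ₂ = 2.4263 × 1.9205
Δλ₂ = 4.6597 pm

The 157° angle produces the larger shift.
Ratio: 4.6597/0.7716 = 6.039

(Intermediate values are shown rounded; full precision is carried through to the final answer.)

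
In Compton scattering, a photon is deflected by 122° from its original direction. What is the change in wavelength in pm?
3.7121 pm

Using the Compton scattering formula:
Δλ = λ_C(1 - cos θ)

where λ_C = h/(m_e·c) ≈ 2.4263 pm is the Compton wavelength of an electron.

For θ = 122°:
cos(122°) = -0.5299
1 - cos(122°) = 1.5299

Δλ = 2.4263 × 1.5299
Δλ = 3.7121 pm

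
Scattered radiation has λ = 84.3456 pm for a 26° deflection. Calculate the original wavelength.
84.1000 pm

From λ' = λ + Δλ, we have λ = λ' - Δλ

First calculate the Compton shift:
Δλ = λ_C(1 - cos θ)
Δλ = 2.4263 × (1 - cos(26°))
Δλ = 2.4263 × 0.1012
Δλ = 0.2456 pm

Initial wavelength:
λ = λ' - Δλ
λ = 84.3456 - 0.2456
λ = 84.1000 pm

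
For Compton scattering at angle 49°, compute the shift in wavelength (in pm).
0.8345 pm

Using the Compton scattering formula:
Δλ = λ_C(1 - cos θ)

where λ_C = h/(m_e·c) ≈ 2.4263 pm is the Compton wavelength of an electron.

For θ = 49°:
cos(49°) = 0.6561
1 - cos(49°) = 0.3439

Δλ = 2.4263 × 0.3439
Δλ = 0.8345 pm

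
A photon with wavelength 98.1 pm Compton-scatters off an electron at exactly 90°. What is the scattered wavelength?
100.5263 pm

Using the Compton formula: λ' = λ + λ_C(1 − cos θ)

For θ = 90°, cos θ = 0 (exact) = 0.0000, so:
1 − cos 90° = 1 − (0) = 1.0000

Δλ = λ_C × 1.0000 = 2.4263 × 1.0000 = 2.4263 pm

λ' = 98.1 + 2.4263 = 100.5263 pm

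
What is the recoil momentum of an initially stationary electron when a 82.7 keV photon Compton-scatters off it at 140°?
7.3908e-23 kg·m/s

The electron is initially at rest, so by conservation of momentum:
p⃗_e = p⃗₀ − p⃗'  (incident photon momentum minus scattered photon momentum)

Photon momentum magnitudes (p = h/λ = E/c):
λ₀ = hc/E₀ = 14.9920 pm → p₀ = h/λ₀ = 4.4197e-23 kg·m/s
Δλ = λ_C(1 − cos 140°) = 4.2850 pm
λ' = 19.2770 pm → p' = h/λ' = 3.4373e-23 kg·m/s

The scattered photon makes angle θ = 140° with the incident direction, so by the law of cosines:
|p⃗_e|² = p₀² + p'² − 2p₀p'cos θ
|p⃗_e|² = (4.4197e-23)² + (3.4373e-23)² − 2·4.4197e-23·3.4373e-23·cos(140°)
|p⃗_e| = 7.3908e-23 kg·m/s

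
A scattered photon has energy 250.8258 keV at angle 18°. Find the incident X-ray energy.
257.0000 keV

Convert final energy to wavelength (hc ≈ 1239.842 keV·pm):
λ' = hc/E' = 1239.842 / 250.8258 = 4.9430 pm

Calculate the Compton shift:
Δλ = λ_C(1 - cos(18°))
Δλ = 2.4263 × (1 - cos(18°))
Δλ = 0.1188 pm

Initial wavelength:
λ = λ' - Δλ = 4.9430 - 0.1188 = 4.8243 pm

Initial energy:
E = hc/λ = 1239.842 / 4.8243 = 257.0000 keV

(Intermediate values are shown rounded; full precision is carried through to the final answer.)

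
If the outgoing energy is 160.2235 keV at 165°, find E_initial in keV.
417.7003 keV

Convert final energy to wavelength (hc ≈ 1239.842 keV·pm):
λ' = hc/E' = 1239.842 / 160.2235 = 7.7382 pm

Calculate the Compton shift:
Δλ = λ_C(1 - cos(165°))
Δλ = 2.4263 × (1 - cos(165°))
Δλ = 4.7699 pm

Initial wavelength:
λ = λ' - Δλ = 7.7382 - 4.7699 = 2.9683 pm

Initial energy:
E = hc/λ = 1239.842 / 2.9683 = 417.7003 keV

(Intermediate values are shown rounded; full precision is carried through to the final answer.)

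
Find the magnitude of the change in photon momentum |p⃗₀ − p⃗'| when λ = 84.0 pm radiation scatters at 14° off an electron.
1.9218e-24 kg·m/s

Photon momentum magnitude is p = h/λ.

Initial momentum:
p₀ = h/λ = 6.6261e-34/8.4000e-11 = 7.8882e-24 kg·m/s

After scattering:
λ' = λ + Δλ = 84.0 + 0.0721 = 84.0721 pm
p' = h/λ' = 6.6261e-34/8.4072e-11 = 7.8814e-24 kg·m/s

Momentum is a vector; the scattered photon's direction makes angle θ = 14° with the incident direction. The magnitude of the vector change Δp⃗ = p⃗₀ − p⃗' is found from the law of cosines:
|Δp⃗|² = p₀² + p'² − 2p₀p'cos θ
|Δp⃗|² = (7.8882e-24)² + (7.8814e-24)² − 2·7.8882e-24·7.8814e-24·cos(14°)
|Δp⃗| = 1.9218e-24 kg·m/s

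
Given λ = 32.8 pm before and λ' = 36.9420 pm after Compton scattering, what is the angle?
135.00°

First find the wavelength shift:
Δλ = λ' - λ = 36.9420 - 32.8 = 4.1420 pm

Using Δλ = λ_C(1 - cos θ), with λ_C = h/(m_e·c) ≈ 2.42631024 pm:
cos θ = 1 - Δλ/λ_C
cos θ = 1 - 4.1420/2.42631024
cos θ = -0.707119

θ = arccos(-0.707119)
θ = 135.00°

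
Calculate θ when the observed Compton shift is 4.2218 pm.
137.73°

From the Compton formula Δλ = λ_C(1 - cos θ), we can solve for θ:

cos θ = 1 - Δλ/λ_C

Given:
- Δλ = 4.2218 pm
- λ_C = h/(m_e·c) ≈ 2.42631024 pm

cos θ = 1 - 4.2218/2.42631024
cos θ = 1 - 1.740008
cos θ = -0.740008

θ = arccos(-0.740008)
θ = 137.73°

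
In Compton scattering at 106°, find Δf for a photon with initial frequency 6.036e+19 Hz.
2.317e+19 Hz (decrease)

Convert frequency to wavelength (c = 299792458 m/s):
λ₀ = c/f₀ = 299792458/6.036e+19 = 4.9667405e-12 m = 4.9667 pm

Calculate Compton shift:
Δλ = λ_C(1 - cos(106°)) = 3.0951 pm

Final wavelength:
λ' = λ₀ + Δλ = 4.9667 + 3.0951 = 8.0618 pm

Final frequency:
f' = c/λ' = 299792458/8.0618325e-12 = 3.7186639e+19 Hz

Frequency shift (decrease):
Δf = f₀ - f' = 6.036e+19 - 3.7186639e+19 = 2.317e+19 Hz

(Intermediate values are shown rounded; full precision is carried through to the final answer.)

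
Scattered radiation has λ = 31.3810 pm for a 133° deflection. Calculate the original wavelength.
27.3000 pm

From λ' = λ + Δλ, we have λ = λ' - Δλ

First calculate the Compton shift:
Δλ = λ_C(1 - cos θ)
Δλ = 2.4263 × (1 - cos(133°))
Δλ = 2.4263 × 1.6820
Δλ = 4.0810 pm

Initial wavelength:
λ = λ' - Δλ
λ = 31.3810 - 4.0810
λ = 27.3000 pm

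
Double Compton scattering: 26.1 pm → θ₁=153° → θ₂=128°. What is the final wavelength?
34.6083 pm

Apply Compton shift twice:

First scattering at θ₁ = 153°:
Δλ₁ = λ_C(1 - cos(153°))
Δλ₁ = 2.4263 × 1.8910
Δλ₁ = 4.5882 pm

After first scattering:
λ₁ = 26.1 + 4.5882 = 30.6882 pm

Second scattering at θ₂ = 128°:
Δλ₂ = λ_C(1 - cos(128°))
Δλ₂ = 2.4263 × 1.6157
Δλ₂ = 3.9201 pm

Final wavelength:
λ₂ = 30.6882 + 3.9201 = 34.6083 pm

Total shift: Δλ_total = 4.5882 + 3.9201 = 8.5083 pm

(Intermediate values are shown rounded; full precision is carried through to the final answer.)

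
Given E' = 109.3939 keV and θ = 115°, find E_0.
157.2999 keV

Convert final energy to wavelength (hc ≈ 1239.842 keV·pm):
λ' = hc/E' = 1239.842 / 109.3939 = 11.3337 pm

Calculate the Compton shift:
Δλ = λ_C(1 - cos(115°))
Δλ = 2.4263 × (1 - cos(115°))
Δλ = 3.4517 pm

Initial wavelength:
λ = λ' - Δλ = 11.3337 - 3.4517 = 7.8820 pm

Initial energy:
E = hc/λ = 1239.842 / 7.8820 = 157.2999 keV

(Intermediate values are shown rounded; full precision is carried through to the final answer.)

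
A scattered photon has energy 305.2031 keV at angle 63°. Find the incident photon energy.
452.9000 keV

Convert final energy to wavelength (hc ≈ 1239.842 keV·pm):
λ' = hc/E' = 1239.842 / 305.2031 = 4.0624 pm

Calculate the Compton shift:
Δλ = λ_C(1 - cos(63°))
Δλ = 2.4263 × (1 - cos(63°))
Δλ = 1.3248 pm

Initial wavelength:
λ = λ' - Δλ = 4.0624 - 1.3248 = 2.7376 pm

Initial energy:
E = hc/λ = 1239.842 / 2.7376 = 452.9000 keV

(Intermediate values are shown rounded; full precision is carried through to the final answer.)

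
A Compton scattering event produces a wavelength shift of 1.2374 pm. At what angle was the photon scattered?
60.66°

From the Compton formula Δλ = λ_C(1 - cos θ), we can solve for θ:

cos θ = 1 - Δλ/λ_C

Given:
- Δλ = 1.2374 pm
- λ_C = h/(m_e·c) ≈ 2.42631024 pm

cos θ = 1 - 1.2374/2.42631024
cos θ = 1 - 0.509992
cos θ = 0.490008

θ = arccos(0.490008)
θ = 60.66°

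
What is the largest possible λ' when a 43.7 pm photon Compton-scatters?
48.5526 pm (at θ = 180°)

The Compton shift is Δλ = λ_C(1 − cos θ).

Since cos θ ranges from −1 to 1, the factor (1 − cos θ) ranges from 0 to 2; the maximum shift occurs at θ = 180° (backscattering):
Δλ_max = 2λ_C = 2 × 2.4263 pm = 4.8526 pm

Maximum scattered wavelength:
λ'_max = λ₀ + Δλ_max = 43.7 + 4.8526 = 48.5526 pm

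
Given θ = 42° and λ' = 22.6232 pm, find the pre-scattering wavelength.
22.0000 pm

From λ' = λ + Δλ, we have λ = λ' - Δλ

First calculate the Compton shift:
Δλ = λ_C(1 - cos θ)
Δλ = 2.4263 × (1 - cos(42°))
Δλ = 2.4263 × 0.2569
Δλ = 0.6232 pm

Initial wavelength:
λ = λ' - Δλ
λ = 22.6232 - 0.6232
λ = 22.0000 pm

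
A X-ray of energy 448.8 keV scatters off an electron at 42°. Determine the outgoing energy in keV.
366.1908 keV

First convert energy to wavelength:
λ = hc/E, with hc ≈ 1239.842 keV·pm (i.e. 1239.842 eV·nm)

For E = 448.8 keV = 448800 eV:
λ = 1239.842 keV·pm / 448.8 keV
λ = 2.7626 pm

Calculate the Compton shift:
Δλ = λ_C(1 - cos(42°)) = 2.4263 × 0.2569
Δλ = 0.6232 pm

Final wavelength:
λ' = 2.7626 + 0.6232 = 3.3858 pm

Final energy:
E' = hc/λ' = 1239.842 / 3.3858 = 366.1908 keV

(Intermediate values are shown rounded; full precision is carried through to the final answer.)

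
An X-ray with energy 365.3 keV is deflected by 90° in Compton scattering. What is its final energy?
213.0185 keV

First convert energy to wavelength:
λ = hc/E, with hc ≈ 1239.842 keV·pm (i.e. 1239.842 eV·nm)

For E = 365.3 keV = 365300 eV:
λ = 1239.842 keV·pm / 365.3 keV
λ = 3.3940 pm

Calculate the Compton shift:
Δλ = λ_C(1 - cos(90°)) = 2.4263 × 1.0000
Δλ = 2.4263 pm

Final wavelength:
λ' = 3.3940 + 2.4263 = 5.8203 pm

Final energy:
E' = hc/λ' = 1239.842 / 5.8203 = 213.0185 keV

(Intermediate values are shown rounded; full precision is carried through to the final answer.)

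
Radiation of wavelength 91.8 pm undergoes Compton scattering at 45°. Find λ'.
92.5106 pm

Using the Compton formula: λ' = λ + λ_C(1 − cos θ)

For θ = 45°, cos θ = √2/2 (exact) ≈ 0.7071, so:
1 − cos 45° = 1 − (√2/2) ≈ 0.2929

Δλ = λ_C × 0.2929 = 2.4263 × 0.2929 = 0.7106 pm

λ' = 91.8 + 0.7106 = 92.5106 pm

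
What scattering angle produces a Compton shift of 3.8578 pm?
126.16°

From the Compton formula Δλ = λ_C(1 - cos θ), we can solve for θ:

cos θ = 1 - Δλ/λ_C

Given:
- Δλ = 3.8578 pm
- λ_C = h/(m_e·c) ≈ 2.42631024 pm

cos θ = 1 - 3.8578/2.42631024
cos θ = 1 - 1.589986
cos θ = -0.589986

θ = arccos(-0.589986)
θ = 126.16°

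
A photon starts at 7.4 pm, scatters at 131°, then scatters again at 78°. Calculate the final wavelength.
13.3400 pm

Apply Compton shift twice:

First scattering at θ₁ = 131°:
Δλ₁ = λ_C(1 - cos(131°))
Δλ₁ = 2.4263 × 1.6561
Δλ₁ = 4.0181 pm

After first scattering:
λ₁ = 7.4 + 4.0181 = 11.4181 pm

Second scattering at θ₂ = 78°:
Δλ₂ = λ_C(1 - cos(78°))
Δλ₂ = 2.4263 × 0.7921
Δλ₂ = 1.9219 pm

Final wavelength:
λ₂ = 11.4181 + 1.9219 = 13.3400 pm

Total shift: Δλ_total = 4.0181 + 1.9219 = 5.9400 pm

(Intermediate values are shown rounded; full precision is carried through to the final answer.)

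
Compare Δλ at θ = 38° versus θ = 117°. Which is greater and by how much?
117° produces the larger shift by a factor of 6.859

Calculate both shifts using Δλ = λ_C(1 - cos θ):

For θ₁ = 38°:
Δλ₁ = 2.4263 × (1 - cos(38°))
Δλ₁ = 2.4263 × 0.2120
Δλ₁ = 0.5144 pm

For θ₂ = 117°:
Δλ₂ = 2.4263 × (1 - cos(117°))
Δλ₂ = 2.4263 × 1.4540
Δλ₂ = 3.5278 pm

The 117° angle produces the larger shift.
Ratio: 3.5278/0.5144 = 6.859

(Intermediate values are shown rounded; full precision is carried through to the final answer.)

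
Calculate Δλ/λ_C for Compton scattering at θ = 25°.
0.0937 λ_C

The Compton shift formula is:
Δλ = λ_C(1 - cos θ)

Dividing both sides by λ_C:
Δλ/λ_C = 1 - cos θ

For θ = 25°:
Δλ/λ_C = 1 - cos(25°)
Δλ/λ_C = 1 - 0.9063
Δλ/λ_C = 0.0937

This means the shift is 0.0937 × λ_C = 0.2273 pm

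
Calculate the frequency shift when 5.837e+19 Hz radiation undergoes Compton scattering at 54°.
9.514e+18 Hz (decrease)

Convert frequency to wavelength (c = 299792458 m/s):
λ₀ = c/f₀ = 299792458/5.837e+19 = 5.1360709e-12 m = 5.1361 pm

Calculate Compton shift:
Δλ = λ_C(1 - cos(54°)) = 1.0002 pm

Final wavelength:
λ' = λ₀ + Δλ = 5.1361 + 1.0002 = 6.1362 pm

Final frequency:
f' = c/λ' = 299792458/6.1362318e-12 = 4.8856117e+19 Hz

Frequency shift (decrease):
Δf = f₀ - f' = 5.837e+19 - 4.8856117e+19 = 9.514e+18 Hz

(Intermediate values are shown rounded; full precision is carried through to the final answer.)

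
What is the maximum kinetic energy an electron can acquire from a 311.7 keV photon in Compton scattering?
171.2923 keV

Maximum energy transfer occurs at θ = 180° (backscattering).

Initial photon: E₀ = 311.7 keV → λ₀ = 3.9777 pm

Maximum Compton shift (at 180°):
Δλ_max = 2λ_C = 2 × 2.4263 = 4.8526 pm

Final wavelength:
λ' = 3.9777 + 4.8526 = 8.8303 pm

Minimum photon energy (maximum energy to electron):
E'_min = hc/λ' = 140.4077 keV

Maximum electron kinetic energy:
K_max = E₀ - E'_min = 311.7000 - 140.4077 = 171.2923 keV

(Intermediate values are shown rounded; full precision is carried through to the final answer.)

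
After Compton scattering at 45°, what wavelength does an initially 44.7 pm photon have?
45.4106 pm

Using the Compton formula: λ' = λ + λ_C(1 − cos θ)

For θ = 45°, cos θ = √2/2 (exact) ≈ 0.7071, so:
1 − cos 45° = 1 − (√2/2) ≈ 0.2929

Δλ = λ_C × 0.2929 = 2.4263 × 0.2929 = 0.7106 pm

λ' = 44.7 + 0.7106 = 45.4106 pm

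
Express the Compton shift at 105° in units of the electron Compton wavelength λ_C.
1.2588 λ_C

The Compton shift formula is:
Δλ = λ_C(1 - cos θ)

Dividing both sides by λ_C:
Δλ/λ_C = 1 - cos θ

For θ = 105°:
Δλ/λ_C = 1 - cos(105°)
Δλ/λ_C = 1 - -0.2588
Δλ/λ_C = 1.2588

This means the shift is 1.2588 × λ_C = 3.0543 pm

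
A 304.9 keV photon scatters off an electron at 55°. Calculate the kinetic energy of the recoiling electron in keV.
61.8426 keV

By energy conservation: K_e = E_initial - E_final

First find the scattered photon energy:
Initial wavelength: λ = hc/E = 4.0664 pm
Compton shift: Δλ = λ_C(1 - cos(55°)) = 1.0346 pm
Final wavelength: λ' = 4.0664 + 1.0346 = 5.1010 pm
Final photon energy: E' = hc/λ' = 243.0574 keV

Electron kinetic energy:
K_e = E - E' = 304.9000 - 243.0574 = 61.8426 keV

(Intermediate values are shown rounded; full precision is carried through to the final answer.)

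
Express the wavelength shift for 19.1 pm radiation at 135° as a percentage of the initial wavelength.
21.6857%

Calculate the Compton shift:
Δλ = λ_C(1 - cos(135°))
Δλ = 2.4263 × (1 - cos(135°))
Δλ = 2.4263 × 1.7071
Δλ = 4.1420 pm

Percentage change:
(Δλ/λ₀) × 100 = (4.1420/19.1) × 100
= 21.6857%

(Intermediate values are shown rounded; full precision is carried through to the final answer.)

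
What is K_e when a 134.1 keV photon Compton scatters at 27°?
3.7290 keV

By energy conservation: K_e = E_initial - E_final

First find the scattered photon energy:
Initial wavelength: λ = hc/E = 9.2457 pm
Compton shift: Δλ = λ_C(1 - cos(27°)) = 0.2645 pm
Final wavelength: λ' = 9.2457 + 0.2645 = 9.5101 pm
Final photon energy: E' = hc/λ' = 130.3710 keV

Electron kinetic energy:
K_e = E - E' = 134.1000 - 130.3710 = 3.7290 keV

(Intermediate values are shown rounded; full precision is carried through to the final answer.)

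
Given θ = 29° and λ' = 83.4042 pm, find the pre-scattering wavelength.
83.1000 pm

From λ' = λ + Δλ, we have λ = λ' - Δλ

First calculate the Compton shift:
Δλ = λ_C(1 - cos θ)
Δλ = 2.4263 × (1 - cos(29°))
Δλ = 2.4263 × 0.1254
Δλ = 0.3042 pm

Initial wavelength:
λ = λ' - Δλ
λ = 83.4042 - 0.3042
λ = 83.1000 pm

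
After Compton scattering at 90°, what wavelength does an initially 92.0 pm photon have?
94.4263 pm

Using the Compton formula: λ' = λ + λ_C(1 − cos θ)

For θ = 90°, cos θ = 0 (exact) = 0.0000, so:
1 − cos 90° = 1 − (0) = 1.0000

Δλ = λ_C × 1.0000 = 2.4263 × 1.0000 = 2.4263 pm

λ' = 92.0 + 2.4263 = 94.4263 pm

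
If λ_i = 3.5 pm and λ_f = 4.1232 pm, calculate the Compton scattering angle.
42.00°

First find the wavelength shift:
Δλ = λ' - λ = 4.1232 - 3.5 = 0.6232 pm

Using Δλ = λ_C(1 - cos θ), with λ_C = h/(m_e·c) ≈ 2.42631024 pm:
cos θ = 1 - Δλ/λ_C
cos θ = 1 - 0.6232/2.42631024
cos θ = 0.743149

θ = arccos(0.743149)
θ = 42.00°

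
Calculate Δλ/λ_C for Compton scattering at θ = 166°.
1.9703 λ_C

The Compton shift formula is:
Δλ = λ_C(1 - cos θ)

Dividing both sides by λ_C:
Δλ/λ_C = 1 - cos θ

For θ = 166°:
Δλ/λ_C = 1 - cos(166°)
Δλ/λ_C = 1 - -0.9703
Δλ/λ_C = 1.9703

This means the shift is 1.9703 × λ_C = 4.7805 pm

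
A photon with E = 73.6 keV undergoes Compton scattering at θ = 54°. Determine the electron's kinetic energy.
4.1249 keV

By energy conservation: K_e = E_initial - E_final

First find the scattered photon energy:
Initial wavelength: λ = hc/E = 16.8457 pm
Compton shift: Δλ = λ_C(1 - cos(54°)) = 1.0002 pm
Final wavelength: λ' = 16.8457 + 1.0002 = 17.8458 pm
Final photon energy: E' = hc/λ' = 69.4751 keV

Electron kinetic energy:
K_e = E - E' = 73.6000 - 69.4751 = 4.1249 keV

(Intermediate values are shown rounded; full precision is carried through to the final answer.)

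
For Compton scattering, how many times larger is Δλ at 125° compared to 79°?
125° produces the larger shift by a factor of 1.945

Calculate both shifts using Δλ = λ_C(1 - cos θ):

For θ₁ = 79°:
Δλ₁ = 2.4263 × (1 - cos(79°))
Δλ₁ = 2.4263 × 0.8092
Δλ₁ = 1.9633 pm

For θ₂ = 125°:
Δλ₂ = 2.4263 × (1 - cos(125°))
Δλ₂ = 2.4263 × 1.5736
Δλ₂ = 3.8180 pm

The 125° angle produces the larger shift.
Ratio: 3.8180/1.9633 = 1.945

(Intermediate values are shown rounded; full precision is carried through to the final answer.)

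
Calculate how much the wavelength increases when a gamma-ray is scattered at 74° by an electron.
1.7575 pm

Using the Compton scattering formula:
Δλ = λ_C(1 - cos θ)

where λ_C = h/(m_e·c) ≈ 2.4263 pm is the Compton wavelength of an electron.

For θ = 74°:
cos(74°) = 0.2756
1 - cos(74°) = 0.7244

Δλ = 2.4263 × 0.7244
Δλ = 1.7575 pm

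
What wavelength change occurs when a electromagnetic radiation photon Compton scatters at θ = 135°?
4.1420 pm

Using the Compton scattering formula:
Δλ = λ_C(1 - cos θ)

where λ_C = h/(m_e·c) ≈ 2.4263 pm is the Compton wavelength of an electron.

For θ = 135°:
cos(135°) = -0.7071
1 - cos(135°) = 1.7071

Δλ = 2.4263 × 1.7071
Δλ = 4.1420 pm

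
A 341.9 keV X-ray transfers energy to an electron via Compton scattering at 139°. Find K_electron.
184.6355 keV

By energy conservation: K_e = E_initial - E_final

First find the scattered photon energy:
Initial wavelength: λ = hc/E = 3.6263 pm
Compton shift: Δλ = λ_C(1 - cos(139°)) = 4.2575 pm
Final wavelength: λ' = 3.6263 + 4.2575 = 7.8838 pm
Final photon energy: E' = hc/λ' = 157.2645 keV

Electron kinetic energy:
K_e = E - E' = 341.9000 - 157.2645 = 184.6355 keV

(Intermediate values are shown rounded; full precision is carried through to the final answer.)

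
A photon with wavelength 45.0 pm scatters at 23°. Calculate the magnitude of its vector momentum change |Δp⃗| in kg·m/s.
5.8590e-24 kg·m/s

Photon momentum magnitude is p = h/λ.

Initial momentum:
p₀ = h/λ = 6.6261e-34/4.5000e-11 = 1.4725e-23 kg·m/s

After scattering:
λ' = λ + Δλ = 45.0 + 0.1929 = 45.1929 pm
p' = h/λ' = 6.6261e-34/4.5193e-11 = 1.4662e-23 kg·m/s

Momentum is a vector; the scattered photon's direction makes angle θ = 23° with the incident direction. The magnitude of the vector change Δp⃗ = p⃗₀ − p⃗' is found from the law of cosines:
|Δp⃗|² = p₀² + p'² − 2p₀p'cos θ
|Δp⃗|² = (1.4725e-23)² + (1.4662e-23)² − 2·1.4725e-23·1.4662e-23·cos(23°)
|Δp⃗| = 5.8590e-24 kg·m/s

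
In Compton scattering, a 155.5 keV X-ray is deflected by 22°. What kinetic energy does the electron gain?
3.3709 keV

By energy conservation: K_e = E_initial - E_final

First find the scattered photon energy:
Initial wavelength: λ = hc/E = 7.9733 pm
Compton shift: Δλ = λ_C(1 - cos(22°)) = 0.1767 pm
Final wavelength: λ' = 7.9733 + 0.1767 = 8.1499 pm
Final photon energy: E' = hc/λ' = 152.1291 keV

Electron kinetic energy:
K_e = E - E' = 155.5000 - 152.1291 = 3.3709 keV

(Intermediate values are shown rounded; full precision is carried through to the final answer.)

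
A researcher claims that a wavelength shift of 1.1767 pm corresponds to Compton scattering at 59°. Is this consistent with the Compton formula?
Yes, consistent

Calculate the expected shift for θ = 59°:

Δλ_expected = λ_C(1 - cos(59°))
Δλ_expected = 2.4263 × (1 - cos(59°))
Δλ_expected = 2.4263 × 0.4850
Δλ_expected = 1.1767 pm

Given shift: 1.1767 pm
Expected shift: 1.1767 pm
Difference: 0.0000 pm

The values match. This is consistent with Compton scattering at the stated angle.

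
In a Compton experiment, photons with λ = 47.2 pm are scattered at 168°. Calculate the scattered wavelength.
51.9996 pm

Using the Compton scattering formula:
λ' = λ + Δλ = λ + λ_C(1 - cos θ)

Given:
- Initial wavelength λ = 47.2 pm
- Scattering angle θ = 168°
- Compton wavelength λ_C ≈ 2.4263 pm

Calculate the shift:
Δλ = 2.4263 × (1 - cos(168°))
Δλ = 2.4263 × 1.9781
Δλ = 4.7996 pm

Final wavelength:
λ' = 47.2 + 4.7996 = 51.9996 pm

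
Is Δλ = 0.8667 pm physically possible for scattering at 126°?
No, inconsistent

Calculate the expected shift for θ = 126°:

Δλ_expected = λ_C(1 - cos(126°))
Δλ_expected = 2.4263 × (1 - cos(126°))
Δλ_expected = 2.4263 × 1.5878
Δλ_expected = 3.8525 pm

Given shift: 0.8667 pm
Expected shift: 3.8525 pm
Difference: 2.9858 pm

The values do not match. The given shift corresponds to θ ≈ 50.0°, not 126°.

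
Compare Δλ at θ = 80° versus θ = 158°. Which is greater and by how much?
158° produces the larger shift by a factor of 2.332

Calculate both shifts using Δλ = λ_C(1 - cos θ):

For θ₁ = 80°:
Δλ₁ = 2.4263 × (1 - cos(80°))
Δλ₁ = 2.4263 × 0.8264
Δλ₁ = 2.0050 pm

For θ₂ = 158°:
Δλ₂ = 2.4263 × (1 - cos(158°))
Δλ₂ = 2.4263 × 1.9272
Δλ₂ = 4.6759 pm

The 158° angle produces the larger shift.
Ratio: 4.6759/2.0050 = 2.332

(Intermediate values are shown rounded; full precision is carried through to the final answer.)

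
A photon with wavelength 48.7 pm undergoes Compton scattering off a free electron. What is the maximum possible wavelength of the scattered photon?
53.5526 pm (at θ = 180°)

The Compton shift is Δλ = λ_C(1 − cos θ).

Since cos θ ranges from −1 to 1, the factor (1 − cos θ) ranges from 0 to 2; the maximum shift occurs at θ = 180° (backscattering):
Δλ_max = 2λ_C = 2 × 2.4263 pm = 4.8526 pm

Maximum scattered wavelength:
λ'_max = λ₀ + Δλ_max = 48.7 + 4.8526 = 53.5526 pm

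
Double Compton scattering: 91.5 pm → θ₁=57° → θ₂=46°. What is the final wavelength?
93.3457 pm

Apply Compton shift twice:

First scattering at θ₁ = 57°:
Δλ₁ = λ_C(1 - cos(57°))
Δλ₁ = 2.4263 × 0.4554
Δλ₁ = 1.1048 pm

After first scattering:
λ₁ = 91.5 + 1.1048 = 92.6048 pm

Second scattering at θ₂ = 46°:
Δλ₂ = λ_C(1 - cos(46°))
Δλ₂ = 2.4263 × 0.3053
Δλ₂ = 0.7409 pm

Final wavelength:
λ₂ = 92.6048 + 0.7409 = 93.3457 pm

Total shift: Δλ_total = 1.1048 + 0.7409 = 1.8457 pm

(Intermediate values are shown rounded; full precision is carried through to the final answer.)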